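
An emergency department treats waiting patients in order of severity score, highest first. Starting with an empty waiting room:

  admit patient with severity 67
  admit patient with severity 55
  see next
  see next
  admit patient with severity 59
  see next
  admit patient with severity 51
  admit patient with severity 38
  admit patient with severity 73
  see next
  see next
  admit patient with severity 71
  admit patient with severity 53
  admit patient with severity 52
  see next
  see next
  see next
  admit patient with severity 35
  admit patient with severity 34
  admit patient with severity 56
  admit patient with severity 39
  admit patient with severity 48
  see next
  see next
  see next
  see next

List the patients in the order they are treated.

insert 67 → {67}
insert 55 → {67, 55}
see next → 67; now {55}
see next → 55; now {}
insert 59 → {59}
see next → 59; now {}
insert 51 → {51}
insert 38 → {51, 38}
insert 73 → {73, 51, 38}
see next → 73; now {51, 38}
see next → 51; now {38}
insert 71 → {71, 38}
insert 53 → {71, 53, 38}
insert 52 → {71, 53, 52, 38}
see next → 71; now {53, 52, 38}
see next → 53; now {52, 38}
see next → 52; now {38}
insert 35 → {38, 35}
insert 34 → {38, 35, 34}
insert 56 → {56, 38, 35, 34}
insert 39 → {56, 39, 38, 35, 34}
insert 48 → {56, 48, 39, 38, 35, 34}
see next → 56; now {48, 39, 38, 35, 34}
see next → 48; now {39, 38, 35, 34}
see next → 39; now {38, 35, 34}
see next → 38; now {35, 34}

67 → 55 → 59 → 73 → 51 → 71 → 53 → 52 → 56 → 48 → 39 → 38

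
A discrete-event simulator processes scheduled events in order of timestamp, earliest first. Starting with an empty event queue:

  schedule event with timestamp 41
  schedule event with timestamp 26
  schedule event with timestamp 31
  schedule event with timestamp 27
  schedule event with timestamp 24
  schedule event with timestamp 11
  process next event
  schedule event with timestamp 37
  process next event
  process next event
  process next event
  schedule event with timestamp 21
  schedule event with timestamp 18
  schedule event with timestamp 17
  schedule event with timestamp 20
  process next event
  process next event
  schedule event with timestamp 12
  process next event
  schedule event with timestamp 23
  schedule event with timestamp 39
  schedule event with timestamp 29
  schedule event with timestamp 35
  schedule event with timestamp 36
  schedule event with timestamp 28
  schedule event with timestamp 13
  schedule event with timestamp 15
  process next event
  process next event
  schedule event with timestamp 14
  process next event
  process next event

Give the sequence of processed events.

insert 41 → {41}
insert 26 → {26, 41}
insert 31 → {26, 31, 41}
insert 27 → {26, 27, 31, 41}
insert 24 → {24, 26, 27, 31, 41}
insert 11 → {11, 24, 26, 27, 31, 41}
process next event → 11; now {24, 26, 27, 31, 41}
insert 37 → {24, 26, 27, 31, 37, 41}
process next event → 24; now {26, 27, 31, 37, 41}
process next event → 26; now {27, 31, 37, 41}
process next event → 27; now {31, 37, 41}
insert 21 → {21, 31, 37, 41}
insert 18 → {18, 21, 31, 37, 41}
insert 17 → {17, 18, 21, 31, 37, 41}
insert 20 → {17, 18, 20, 21, 31, 37, 41}
process next event → 17; now {18, 20, 21, 31, 37, 41}
process next event → 18; now {20, 21, 31, 37, 41}
insert 12 → {12, 20, 21, 31, 37, 41}
process next event → 12; now {20, 21, 31, 37, 41}
insert 23 → {20, 21, 23, 31, 37, 41}
insert 39 → {20, 21, 23, 31, 37, 39, 41}
insert 29 → {20, 21, 23, 29, 31, 37, 39, 41}
insert 35 → {20, 21, 23, 29, 31, 35, 37, 39, 41}
insert 36 → {20, 21, 23, 29, 31, 35, 36, 37, 39, 41}
insert 28 → {20, 21, 23, 28, 29, 31, 35, 36, 37, 39, 41}
insert 13 → {13, 20, 21, 23, 28, 29, 31, 35, 36, 37, 39, 41}
insert 15 → {13, 15, 20, 21, 23, 28, 29, 31, 35, 36, 37, 39, 41}
process next event → 13; now {15, 20, 21, 23, 28, 29, 31, 35, 36, 37, 39, 41}
process next event → 15; now {20, 21, 23, 28, 29, 31, 35, 36, 37, 39, 41}
insert 14 → {14, 20, 21, 23, 28, 29, 31, 35, 36, 37, 39, 41}
process next event → 14; now {20, 21, 23, 28, 29, 31, 35, 36, 37, 39, 41}
process next event → 20; now {21, 23, 28, 29, 31, 35, 36, 37, 39, 41}

11, 24, 26, 27, 17, 18, 12, 13, 15, 14, 20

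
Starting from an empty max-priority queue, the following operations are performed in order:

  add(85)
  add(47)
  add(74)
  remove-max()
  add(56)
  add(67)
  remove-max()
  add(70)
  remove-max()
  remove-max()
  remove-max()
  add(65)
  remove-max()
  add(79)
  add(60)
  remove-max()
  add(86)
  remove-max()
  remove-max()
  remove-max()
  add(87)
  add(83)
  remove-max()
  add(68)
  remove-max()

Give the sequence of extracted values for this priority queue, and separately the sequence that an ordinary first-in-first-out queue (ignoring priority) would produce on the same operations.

insert 85 → {85}
insert 47 → {85, 47}
insert 74 → {85, 74, 47}
remove-max → 85; now {74, 47}
insert 56 → {74, 56, 47}
insert 67 → {74, 67, 56, 47}
remove-max → 74; now {67, 56, 47}
insert 70 → {70, 67, 56, 47}
remove-max → 70; now {67, 56, 47}
remove-max → 67; now {56, 47}
remove-max → 56; now {47}
insert 65 → {65, 47}
remove-max → 65; now {47}
insert 79 → {79, 47}
insert 60 → {79, 60, 47}
remove-max → 79; now {60, 47}
insert 86 → {86, 60, 47}
remove-max → 86; now {60, 47}
remove-max → 60; now {47}
remove-max → 47; now {}
insert 87 → {87}
insert 83 → {87, 83}
remove-max → 87; now {83}
insert 68 → {83, 68}
remove-max → 83; now {68}

priority queue: 85 → 74 → 70 → 67 → 56 → 65 → 79 → 86 → 60 → 47 → 87 → 83; FIFO queue: 85 → 47 → 74 → 56 → 67 → 70 → 65 → 79 → 60 → 86 → 87 → 83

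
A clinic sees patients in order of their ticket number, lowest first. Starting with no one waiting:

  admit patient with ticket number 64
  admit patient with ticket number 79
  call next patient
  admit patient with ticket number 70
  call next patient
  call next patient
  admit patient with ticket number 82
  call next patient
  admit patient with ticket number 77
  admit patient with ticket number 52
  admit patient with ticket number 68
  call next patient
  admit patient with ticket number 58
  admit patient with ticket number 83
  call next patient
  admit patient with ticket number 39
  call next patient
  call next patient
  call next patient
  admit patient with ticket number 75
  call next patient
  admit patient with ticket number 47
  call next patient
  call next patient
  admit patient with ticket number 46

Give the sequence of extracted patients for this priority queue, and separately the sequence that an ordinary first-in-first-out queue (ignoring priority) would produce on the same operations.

insert 64 → {64}
insert 79 → {64, 79}
call next patient → 64; now {79}
insert 70 → {70, 79}
call next patient → 70; now {79}
call next patient → 79; now {}
insert 82 → {82}
call next patient → 82; now {}
insert 77 → {77}
insert 52 → {52, 77}
insert 68 → {52, 68, 77}
call next patient → 52; now {68, 77}
insert 58 → {58, 68, 77}
insert 83 → {58, 68, 77, 83}
call next patient → 58; now {68, 77, 83}
insert 39 → {39, 68, 77, 83}
call next patient → 39; now {68, 77, 83}
call next patient → 68; now {77, 83}
call next patient → 77; now {83}
insert 75 → {75, 83}
call next patient → 75; now {83}
insert 47 → {47, 83}
call next patient → 47; now {83}
call next patient → 83; now {}
insert 46 → {46}

priority queue: 64 → 70 → 79 → 82 → 52 → 58 → 39 → 68 → 77 → 75 → 47 → 83; FIFO queue: 64 → 79 → 70 → 82 → 77 → 52 → 68 → 58 → 83 → 39 → 75 → 47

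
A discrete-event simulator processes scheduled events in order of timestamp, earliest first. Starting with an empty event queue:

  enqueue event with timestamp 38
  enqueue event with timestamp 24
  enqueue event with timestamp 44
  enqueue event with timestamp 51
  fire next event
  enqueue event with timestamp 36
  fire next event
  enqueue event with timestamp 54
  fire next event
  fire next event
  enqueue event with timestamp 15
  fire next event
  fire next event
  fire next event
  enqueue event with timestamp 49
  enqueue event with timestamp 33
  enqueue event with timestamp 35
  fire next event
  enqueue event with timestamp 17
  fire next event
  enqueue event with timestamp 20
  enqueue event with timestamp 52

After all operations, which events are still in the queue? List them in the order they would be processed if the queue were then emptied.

insert 38 → {38}
insert 24 → {24, 38}
insert 44 → {24, 38, 44}
insert 51 → {24, 38, 44, 51}
fire next event → 24; now {38, 44, 51}
insert 36 → {36, 38, 44, 51}
fire next event → 36; now {38, 44, 51}
insert 54 → {38, 44, 51, 54}
fire next event → 38; now {44, 51, 54}
fire next event → 44; now {51, 54}
insert 15 → {15, 51, 54}
fire next event → 15; now {51, 54}
fire next event → 51; now {54}
fire next event → 54; now {}
insert 49 → {49}
insert 33 → {33, 49}
insert 35 → {33, 35, 49}
fire next event → 33; now {35, 49}
insert 17 → {17, 35, 49}
fire next event → 17; now {35, 49}
insert 20 → {20, 35, 49}
insert 52 → {20, 35, 49, 52}

20, 35, 49, 52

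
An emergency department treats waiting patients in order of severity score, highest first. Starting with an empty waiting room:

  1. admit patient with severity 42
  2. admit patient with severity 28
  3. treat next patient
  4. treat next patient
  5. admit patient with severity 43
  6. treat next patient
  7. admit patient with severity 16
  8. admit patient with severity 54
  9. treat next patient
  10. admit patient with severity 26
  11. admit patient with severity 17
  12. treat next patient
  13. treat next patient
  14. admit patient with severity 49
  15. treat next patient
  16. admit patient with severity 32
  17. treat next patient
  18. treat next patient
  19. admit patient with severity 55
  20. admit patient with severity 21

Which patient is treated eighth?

32

insert 42 → {42}
insert 28 → {42, 28}
treat next patient → 42; now {28}
treat next patient → 28; now {}
insert 43 → {43}
treat next patient → 43; now {}
insert 16 → {16}
insert 54 → {54, 16}
treat next patient → 54; now {16}
insert 26 → {26, 16}
insert 17 → {26, 17, 16}
treat next patient → 26; now {17, 16}
treat next patient → 17; now {16}
insert 49 → {49, 16}
treat next patient → 49; now {16}
insert 32 → {32, 16}
treat next patient → 32; now {16}
treat next patient → 16; now {}
insert 55 → {55}
insert 21 → {55, 21}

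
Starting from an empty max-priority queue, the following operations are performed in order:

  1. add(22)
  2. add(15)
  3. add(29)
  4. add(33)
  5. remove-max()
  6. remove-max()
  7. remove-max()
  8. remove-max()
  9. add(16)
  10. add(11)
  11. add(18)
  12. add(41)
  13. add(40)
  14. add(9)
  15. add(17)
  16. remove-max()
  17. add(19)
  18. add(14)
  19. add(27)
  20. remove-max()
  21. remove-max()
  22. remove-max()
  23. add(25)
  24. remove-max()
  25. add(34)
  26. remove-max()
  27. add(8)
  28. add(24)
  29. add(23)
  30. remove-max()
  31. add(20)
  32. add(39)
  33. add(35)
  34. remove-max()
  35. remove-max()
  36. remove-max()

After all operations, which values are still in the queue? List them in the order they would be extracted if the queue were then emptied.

20 → 18 → 17 → 16 → 14 → 11 → 9 → 8

insert 22 → {22}
insert 15 → {22, 15}
insert 29 → {29, 22, 15}
insert 33 → {33, 29, 22, 15}
remove-max → 33; now {29, 22, 15}
remove-max → 29; now {22, 15}
remove-max → 22; now {15}
remove-max → 15; now {}
insert 16 → {16}
insert 11 → {16, 11}
insert 18 → {18, 16, 11}
insert 41 → {41, 18, 16, 11}
insert 40 → {41, 40, 18, 16, 11}
insert 9 → {41, 40, 18, 16, 11, 9}
insert 17 → {41, 40, 18, 17, 16, 11, 9}
remove-max → 41; now {40, 18, 17, 16, 11, 9}
insert 19 → {40, 19, 18, 17, 16, 11, 9}
insert 14 → {40, 19, 18, 17, 16, 14, 11, 9}
insert 27 → {40, 27, 19, 18, 17, 16, 14, 11, 9}
remove-max → 40; now {27, 19, 18, 17, 16, 14, 11, 9}
remove-max → 27; now {19, 18, 17, 16, 14, 11, 9}
remove-max → 19; now {18, 17, 16, 14, 11, 9}
insert 25 → {25, 18, 17, 16, 14, 11, 9}
remove-max → 25; now {18, 17, 16, 14, 11, 9}
insert 34 → {34, 18, 17, 16, 14, 11, 9}
remove-max → 34; now {18, 17, 16, 14, 11, 9}
insert 8 → {18, 17, 16, 14, 11, 9, 8}
insert 24 → {24, 18, 17, 16, 14, 11, 9, 8}
insert 23 → {24, 23, 18, 17, 16, 14, 11, 9, 8}
remove-max → 24; now {23, 18, 17, 16, 14, 11, 9, 8}
insert 20 → {23, 20, 18, 17, 16, 14, 11, 9, 8}
insert 39 → {39, 23, 20, 18, 17, 16, 14, 11, 9, 8}
insert 35 → {39, 35, 23, 20, 18, 17, 16, 14, 11, 9, 8}
remove-max → 39; now {35, 23, 20, 18, 17, 16, 14, 11, 9, 8}
remove-max → 35; now {23, 20, 18, 17, 16, 14, 11, 9, 8}
remove-max → 23; now {20, 18, 17, 16, 14, 11, 9, 8}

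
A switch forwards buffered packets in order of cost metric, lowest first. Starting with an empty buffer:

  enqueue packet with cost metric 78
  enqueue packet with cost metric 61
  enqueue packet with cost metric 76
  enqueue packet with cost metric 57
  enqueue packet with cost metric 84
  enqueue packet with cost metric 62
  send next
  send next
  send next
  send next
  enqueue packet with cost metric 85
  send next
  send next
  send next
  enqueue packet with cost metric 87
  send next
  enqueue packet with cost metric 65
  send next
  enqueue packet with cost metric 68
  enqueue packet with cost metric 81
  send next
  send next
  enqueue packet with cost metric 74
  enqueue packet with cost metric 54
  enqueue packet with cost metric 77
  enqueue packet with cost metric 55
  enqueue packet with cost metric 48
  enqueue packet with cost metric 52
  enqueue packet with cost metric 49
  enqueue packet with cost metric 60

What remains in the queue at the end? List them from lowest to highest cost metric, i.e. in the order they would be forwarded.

insert 78 → {78}
insert 61 → {61, 78}
insert 76 → {61, 76, 78}
insert 57 → {57, 61, 76, 78}
insert 84 → {57, 61, 76, 78, 84}
insert 62 → {57, 61, 62, 76, 78, 84}
send next → 57; now {61, 62, 76, 78, 84}
send next → 61; now {62, 76, 78, 84}
send next → 62; now {76, 78, 84}
send next → 76; now {78, 84}
insert 85 → {78, 84, 85}
send next → 78; now {84, 85}
send next → 84; now {85}
send next → 85; now {}
insert 87 → {87}
send next → 87; now {}
insert 65 → {65}
send next → 65; now {}
insert 68 → {68}
insert 81 → {68, 81}
send next → 68; now {81}
send next → 81; now {}
insert 74 → {74}
insert 54 → {54, 74}
insert 77 → {54, 74, 77}
insert 55 → {54, 55, 74, 77}
insert 48 → {48, 54, 55, 74, 77}
insert 52 → {48, 52, 54, 55, 74, 77}
insert 49 → {48, 49, 52, 54, 55, 74, 77}
insert 60 → {48, 49, 52, 54, 55, 60, 74, 77}

48, 49, 52, 54, 55, 60, 74, 77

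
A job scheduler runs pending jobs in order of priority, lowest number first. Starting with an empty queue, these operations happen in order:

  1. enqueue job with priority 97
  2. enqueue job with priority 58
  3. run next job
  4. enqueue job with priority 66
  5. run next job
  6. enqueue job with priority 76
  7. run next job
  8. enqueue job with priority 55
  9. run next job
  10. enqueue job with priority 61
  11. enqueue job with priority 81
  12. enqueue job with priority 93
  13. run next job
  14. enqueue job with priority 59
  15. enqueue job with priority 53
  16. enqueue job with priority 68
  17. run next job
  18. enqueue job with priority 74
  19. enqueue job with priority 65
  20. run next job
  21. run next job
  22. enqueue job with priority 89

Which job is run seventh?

59

insert 97 → {97}
insert 58 → {58, 97}
run next job → 58; now {97}
insert 66 → {66, 97}
run next job → 66; now {97}
insert 76 → {76, 97}
run next job → 76; now {97}
insert 55 → {55, 97}
run next job → 55; now {97}
insert 61 → {61, 97}
insert 81 → {61, 81, 97}
insert 93 → {61, 81, 93, 97}
run next job → 61; now {81, 93, 97}
insert 59 → {59, 81, 93, 97}
insert 53 → {53, 59, 81, 93, 97}
insert 68 → {53, 59, 68, 81, 93, 97}
run next job → 53; now {59, 68, 81, 93, 97}
insert 74 → {59, 68, 74, 81, 93, 97}
insert 65 → {59, 65, 68, 74, 81, 93, 97}
run next job → 59; now {65, 68, 74, 81, 93, 97}
run next job → 65; now {68, 74, 81, 93, 97}
insert 89 → {68, 74, 81, 89, 93, 97}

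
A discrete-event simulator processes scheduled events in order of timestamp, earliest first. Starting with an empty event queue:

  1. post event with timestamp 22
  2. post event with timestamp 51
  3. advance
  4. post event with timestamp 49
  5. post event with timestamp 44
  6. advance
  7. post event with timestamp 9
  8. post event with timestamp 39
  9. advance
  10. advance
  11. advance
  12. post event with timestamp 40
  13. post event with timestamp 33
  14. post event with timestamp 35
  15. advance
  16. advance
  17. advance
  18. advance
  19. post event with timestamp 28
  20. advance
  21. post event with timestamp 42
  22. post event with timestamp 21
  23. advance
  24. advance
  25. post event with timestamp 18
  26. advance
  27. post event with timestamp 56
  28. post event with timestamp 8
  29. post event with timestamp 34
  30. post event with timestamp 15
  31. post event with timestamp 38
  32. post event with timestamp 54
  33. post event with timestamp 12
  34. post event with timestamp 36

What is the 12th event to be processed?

insert 22 → {22}
insert 51 → {22, 51}
advance → 22; now {51}
insert 49 → {49, 51}
insert 44 → {44, 49, 51}
advance → 44; now {49, 51}
insert 9 → {9, 49, 51}
insert 39 → {9, 39, 49, 51}
advance → 9; now {39, 49, 51}
advance → 39; now {49, 51}
advance → 49; now {51}
insert 40 → {40, 51}
insert 33 → {33, 40, 51}
insert 35 → {33, 35, 40, 51}
advance → 33; now {35, 40, 51}
advance → 35; now {40, 51}
advance → 40; now {51}
advance → 51; now {}
insert 28 → {28}
advance → 28; now {}
insert 42 → {42}
insert 21 → {21, 42}
advance → 21; now {42}
advance → 42; now {}
insert 18 → {18}
advance → 18; now {}
insert 56 → {56}
insert 8 → {8, 56}
insert 34 → {8, 34, 56}
insert 15 → {8, 15, 34, 56}
insert 38 → {8, 15, 34, 38, 56}
insert 54 → {8, 15, 34, 38, 54, 56}
insert 12 → {8, 12, 15, 34, 38, 54, 56}
insert 36 → {8, 12, 15, 34, 36, 38, 54, 56}

42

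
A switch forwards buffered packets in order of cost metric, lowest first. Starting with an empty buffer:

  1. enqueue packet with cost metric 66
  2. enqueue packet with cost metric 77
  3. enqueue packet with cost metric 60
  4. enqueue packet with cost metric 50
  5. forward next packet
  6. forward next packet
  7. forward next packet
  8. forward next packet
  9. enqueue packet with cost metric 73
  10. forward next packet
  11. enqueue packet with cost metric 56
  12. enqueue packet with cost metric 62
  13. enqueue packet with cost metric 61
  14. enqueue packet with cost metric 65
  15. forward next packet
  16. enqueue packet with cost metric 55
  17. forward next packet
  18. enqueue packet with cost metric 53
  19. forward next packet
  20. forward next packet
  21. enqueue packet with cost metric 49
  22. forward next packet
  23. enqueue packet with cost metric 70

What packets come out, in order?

50 → 60 → 66 → 77 → 73 → 56 → 55 → 53 → 61 → 49

insert 66 → {66}
insert 77 → {66, 77}
insert 60 → {60, 66, 77}
insert 50 → {50, 60, 66, 77}
forward next packet → 50; now {60, 66, 77}
forward next packet → 60; now {66, 77}
forward next packet → 66; now {77}
forward next packet → 77; now {}
insert 73 → {73}
forward next packet → 73; now {}
insert 56 → {56}
insert 62 → {56, 62}
insert 61 → {56, 61, 62}
insert 65 → {56, 61, 62, 65}
forward next packet → 56; now {61, 62, 65}
insert 55 → {55, 61, 62, 65}
forward next packet → 55; now {61, 62, 65}
insert 53 → {53, 61, 62, 65}
forward next packet → 53; now {61, 62, 65}
forward next packet → 61; now {62, 65}
insert 49 → {49, 62, 65}
forward next packet → 49; now {62, 65}
insert 70 → {62, 65, 70}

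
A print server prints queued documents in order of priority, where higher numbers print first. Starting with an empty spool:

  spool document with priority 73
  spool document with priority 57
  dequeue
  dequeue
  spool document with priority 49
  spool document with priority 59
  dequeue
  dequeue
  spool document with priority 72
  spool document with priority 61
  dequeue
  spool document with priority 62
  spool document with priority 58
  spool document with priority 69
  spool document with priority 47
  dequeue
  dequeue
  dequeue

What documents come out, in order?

insert 73 → {73}
insert 57 → {73, 57}
dequeue → 73; now {57}
dequeue → 57; now {}
insert 49 → {49}
insert 59 → {59, 49}
dequeue → 59; now {49}
dequeue → 49; now {}
insert 72 → {72}
insert 61 → {72, 61}
dequeue → 72; now {61}
insert 62 → {62, 61}
insert 58 → {62, 61, 58}
insert 69 → {69, 62, 61, 58}
insert 47 → {69, 62, 61, 58, 47}
dequeue → 69; now {62, 61, 58, 47}
dequeue → 62; now {61, 58, 47}
dequeue → 61; now {58, 47}

73, 57, 59, 49, 72, 69, 62, 61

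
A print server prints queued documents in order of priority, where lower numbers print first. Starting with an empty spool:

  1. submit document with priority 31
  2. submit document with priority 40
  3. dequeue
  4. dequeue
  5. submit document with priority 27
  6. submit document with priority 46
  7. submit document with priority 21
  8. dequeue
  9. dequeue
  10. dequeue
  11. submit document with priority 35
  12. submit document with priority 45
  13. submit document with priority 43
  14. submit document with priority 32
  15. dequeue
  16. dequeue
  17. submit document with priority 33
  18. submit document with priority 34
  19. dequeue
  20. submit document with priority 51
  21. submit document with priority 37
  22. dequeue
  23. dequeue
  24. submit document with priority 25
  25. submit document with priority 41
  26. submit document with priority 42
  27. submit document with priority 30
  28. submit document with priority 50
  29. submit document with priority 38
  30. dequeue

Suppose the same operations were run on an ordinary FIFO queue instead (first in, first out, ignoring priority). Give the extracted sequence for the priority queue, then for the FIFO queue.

insert 31 → {31}
insert 40 → {31, 40}
dequeue → 31; now {40}
dequeue → 40; now {}
insert 27 → {27}
insert 46 → {27, 46}
insert 21 → {21, 27, 46}
dequeue → 21; now {27, 46}
dequeue → 27; now {46}
dequeue → 46; now {}
insert 35 → {35}
insert 45 → {35, 45}
insert 43 → {35, 43, 45}
insert 32 → {32, 35, 43, 45}
dequeue → 32; now {35, 43, 45}
dequeue → 35; now {43, 45}
insert 33 → {33, 43, 45}
insert 34 → {33, 34, 43, 45}
dequeue → 33; now {34, 43, 45}
insert 51 → {34, 43, 45, 51}
insert 37 → {34, 37, 43, 45, 51}
dequeue → 34; now {37, 43, 45, 51}
dequeue → 37; now {43, 45, 51}
insert 25 → {25, 43, 45, 51}
insert 41 → {25, 41, 43, 45, 51}
insert 42 → {25, 41, 42, 43, 45, 51}
insert 30 → {25, 30, 41, 42, 43, 45, 51}
insert 50 → {25, 30, 41, 42, 43, 45, 50, 51}
insert 38 → {25, 30, 38, 41, 42, 43, 45, 50, 51}
dequeue → 25; now {30, 38, 41, 42, 43, 45, 50, 51}

priority queue: [31, 40, 21, 27, 46, 32, 35, 33, 34, 37, 25]; FIFO queue: 31, 40, 27, 46, 21, 35, 45, 43, 32, 33, 34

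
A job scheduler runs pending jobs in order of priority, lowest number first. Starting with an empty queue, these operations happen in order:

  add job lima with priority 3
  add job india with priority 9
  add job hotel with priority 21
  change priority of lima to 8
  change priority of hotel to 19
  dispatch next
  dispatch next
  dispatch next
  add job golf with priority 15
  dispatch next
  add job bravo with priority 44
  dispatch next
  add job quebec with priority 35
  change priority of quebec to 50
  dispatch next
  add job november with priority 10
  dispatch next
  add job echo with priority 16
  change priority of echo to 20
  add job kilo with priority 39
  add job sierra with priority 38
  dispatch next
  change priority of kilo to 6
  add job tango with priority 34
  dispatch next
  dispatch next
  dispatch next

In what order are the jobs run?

[lima, india, hotel, golf, bravo, quebec, november, echo, kilo, tango, sierra]

add lima (priority 3) → {lima:3}
add india (priority 9) → {lima:3, india:9}
add hotel (priority 21) → {lima:3, india:9, hotel:21}
update lima to priority 8 → {lima:8, india:9, hotel:21}
update hotel to priority 19 → {lima:8, india:9, hotel:19}
dispatch next → lima; now {india:9, hotel:19}
dispatch next → india; now {hotel:19}
dispatch next → hotel; now {}
add golf (priority 15) → {golf:15}
dispatch next → golf; now {}
add bravo (priority 44) → {bravo:44}
dispatch next → bravo; now {}
add quebec (priority 35) → {quebec:35}
update quebec to priority 50 → {quebec:50}
dispatch next → quebec; now {}
add november (priority 10) → {november:10}
dispatch next → november; now {}
add echo (priority 16) → {echo:16}
update echo to priority 20 → {echo:20}
add kilo (priority 39) → {echo:20, kilo:39}
add sierra (priority 38) → {echo:20, sierra:38, kilo:39}
dispatch next → echo; now {sierra:38, kilo:39}
update kilo to priority 6 → {kilo:6, sierra:38}
add tango (priority 34) → {kilo:6, tango:34, sierra:38}
dispatch next → kilo; now {tango:34, sierra:38}
dispatch next → tango; now {sierra:38}
dispatch next → sierra; now {}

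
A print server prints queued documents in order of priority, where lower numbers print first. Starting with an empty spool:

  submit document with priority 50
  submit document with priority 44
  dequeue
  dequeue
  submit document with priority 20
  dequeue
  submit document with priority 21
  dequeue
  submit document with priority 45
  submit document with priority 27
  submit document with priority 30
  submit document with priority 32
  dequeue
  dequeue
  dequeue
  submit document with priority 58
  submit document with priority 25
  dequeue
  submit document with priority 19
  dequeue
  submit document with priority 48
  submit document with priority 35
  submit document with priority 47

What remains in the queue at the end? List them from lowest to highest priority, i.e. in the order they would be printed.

insert 50 → {50}
insert 44 → {44, 50}
dequeue → 44; now {50}
dequeue → 50; now {}
insert 20 → {20}
dequeue → 20; now {}
insert 21 → {21}
dequeue → 21; now {}
insert 45 → {45}
insert 27 → {27, 45}
insert 30 → {27, 30, 45}
insert 32 → {27, 30, 32, 45}
dequeue → 27; now {30, 32, 45}
dequeue → 30; now {32, 45}
dequeue → 32; now {45}
insert 58 → {45, 58}
insert 25 → {25, 45, 58}
dequeue → 25; now {45, 58}
insert 19 → {19, 45, 58}
dequeue → 19; now {45, 58}
insert 48 → {45, 48, 58}
insert 35 → {35, 45, 48, 58}
insert 47 → {35, 45, 47, 48, 58}

35, 45, 47, 48, 58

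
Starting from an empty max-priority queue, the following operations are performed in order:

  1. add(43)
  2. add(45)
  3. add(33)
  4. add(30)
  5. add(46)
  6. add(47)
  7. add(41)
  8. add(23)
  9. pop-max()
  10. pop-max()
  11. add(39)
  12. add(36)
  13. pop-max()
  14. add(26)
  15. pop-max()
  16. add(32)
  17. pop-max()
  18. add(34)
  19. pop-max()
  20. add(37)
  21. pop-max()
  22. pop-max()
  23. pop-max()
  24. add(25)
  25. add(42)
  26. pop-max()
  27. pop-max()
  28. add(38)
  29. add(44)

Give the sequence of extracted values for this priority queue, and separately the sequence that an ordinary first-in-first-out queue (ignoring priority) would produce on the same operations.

insert 43 → {43}
insert 45 → {45, 43}
insert 33 → {45, 43, 33}
insert 30 → {45, 43, 33, 30}
insert 46 → {46, 45, 43, 33, 30}
insert 47 → {47, 46, 45, 43, 33, 30}
insert 41 → {47, 46, 45, 43, 41, 33, 30}
insert 23 → {47, 46, 45, 43, 41, 33, 30, 23}
pop-max → 47; now {46, 45, 43, 41, 33, 30, 23}
pop-max → 46; now {45, 43, 41, 33, 30, 23}
insert 39 → {45, 43, 41, 39, 33, 30, 23}
insert 36 → {45, 43, 41, 39, 36, 33, 30, 23}
pop-max → 45; now {43, 41, 39, 36, 33, 30, 23}
insert 26 → {43, 41, 39, 36, 33, 30, 26, 23}
pop-max → 43; now {41, 39, 36, 33, 30, 26, 23}
insert 32 → {41, 39, 36, 33, 32, 30, 26, 23}
pop-max → 41; now {39, 36, 33, 32, 30, 26, 23}
insert 34 → {39, 36, 34, 33, 32, 30, 26, 23}
pop-max → 39; now {36, 34, 33, 32, 30, 26, 23}
insert 37 → {37, 36, 34, 33, 32, 30, 26, 23}
pop-max → 37; now {36, 34, 33, 32, 30, 26, 23}
pop-max → 36; now {34, 33, 32, 30, 26, 23}
pop-max → 34; now {33, 32, 30, 26, 23}
insert 25 → {33, 32, 30, 26, 25, 23}
insert 42 → {42, 33, 32, 30, 26, 25, 23}
pop-max → 42; now {33, 32, 30, 26, 25, 23}
pop-max → 33; now {32, 30, 26, 25, 23}
insert 38 → {38, 32, 30, 26, 25, 23}
insert 44 → {44, 38, 32, 30, 26, 25, 23}

priority queue: [47, 46, 45, 43, 41, 39, 37, 36, 34, 42, 33]; FIFO queue: [43, 45, 33, 30, 46, 47, 41, 23, 39, 36, 26]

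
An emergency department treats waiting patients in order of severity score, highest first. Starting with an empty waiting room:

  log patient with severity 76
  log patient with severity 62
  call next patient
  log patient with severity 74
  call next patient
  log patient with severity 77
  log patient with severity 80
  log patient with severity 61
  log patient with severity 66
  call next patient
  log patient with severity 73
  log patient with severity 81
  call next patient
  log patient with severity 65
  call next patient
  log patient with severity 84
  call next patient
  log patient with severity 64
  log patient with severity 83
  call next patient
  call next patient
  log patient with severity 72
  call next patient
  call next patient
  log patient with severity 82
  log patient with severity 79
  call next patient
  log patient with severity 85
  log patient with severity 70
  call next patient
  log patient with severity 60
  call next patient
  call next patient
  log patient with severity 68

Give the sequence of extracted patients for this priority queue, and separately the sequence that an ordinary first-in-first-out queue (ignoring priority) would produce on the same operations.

priority queue: [76, 74, 80, 81, 77, 84, 83, 73, 72, 66, 82, 85, 79, 70]; FIFO queue: 76 → 62 → 74 → 77 → 80 → 61 → 66 → 73 → 81 → 65 → 84 → 64 → 83 → 72

insert 76 → {76}
insert 62 → {76, 62}
call next patient → 76; now {62}
insert 74 → {74, 62}
call next patient → 74; now {62}
insert 77 → {77, 62}
insert 80 → {80, 77, 62}
insert 61 → {80, 77, 62, 61}
insert 66 → {80, 77, 66, 62, 61}
call next patient → 80; now {77, 66, 62, 61}
insert 73 → {77, 73, 66, 62, 61}
insert 81 → {81, 77, 73, 66, 62, 61}
call next patient → 81; now {77, 73, 66, 62, 61}
insert 65 → {77, 73, 66, 65, 62, 61}
call next patient → 77; now {73, 66, 65, 62, 61}
insert 84 → {84, 73, 66, 65, 62, 61}
call next patient → 84; now {73, 66, 65, 62, 61}
insert 64 → {73, 66, 65, 64, 62, 61}
insert 83 → {83, 73, 66, 65, 64, 62, 61}
call next patient → 83; now {73, 66, 65, 64, 62, 61}
call next patient → 73; now {66, 65, 64, 62, 61}
insert 72 → {72, 66, 65, 64, 62, 61}
call next patient → 72; now {66, 65, 64, 62, 61}
call next patient → 66; now {65, 64, 62, 61}
insert 82 → {82, 65, 64, 62, 61}
insert 79 → {82, 79, 65, 64, 62, 61}
call next patient → 82; now {79, 65, 64, 62, 61}
insert 85 → {85, 79, 65, 64, 62, 61}
insert 70 → {85, 79, 70, 65, 64, 62, 61}
call next patient → 85; now {79, 70, 65, 64, 62, 61}
insert 60 → {79, 70, 65, 64, 62, 61, 60}
call next patient → 79; now {70, 65, 64, 62, 61, 60}
call next patient → 70; now {65, 64, 62, 61, 60}
insert 68 → {68, 65, 64, 62, 61, 60}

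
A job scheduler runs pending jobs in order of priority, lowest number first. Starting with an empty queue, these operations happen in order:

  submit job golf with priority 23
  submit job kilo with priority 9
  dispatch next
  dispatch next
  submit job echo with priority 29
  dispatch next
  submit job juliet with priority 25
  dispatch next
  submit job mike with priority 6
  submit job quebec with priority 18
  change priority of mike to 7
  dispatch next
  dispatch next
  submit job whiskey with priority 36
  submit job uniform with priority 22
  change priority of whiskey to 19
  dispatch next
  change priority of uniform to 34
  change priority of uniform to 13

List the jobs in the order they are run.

kilo → golf → echo → juliet → mike → quebec → whiskey

add golf (priority 23) → {golf:23}
add kilo (priority 9) → {kilo:9, golf:23}
dispatch next → kilo; now {golf:23}
dispatch next → golf; now {}
add echo (priority 29) → {echo:29}
dispatch next → echo; now {}
add juliet (priority 25) → {juliet:25}
dispatch next → juliet; now {}
add mike (priority 6) → {mike:6}
add quebec (priority 18) → {mike:6, quebec:18}
update mike to priority 7 → {mike:7, quebec:18}
dispatch next → mike; now {quebec:18}
dispatch next → quebec; now {}
add whiskey (priority 36) → {whiskey:36}
add uniform (priority 22) → {uniform:22, whiskey:36}
update whiskey to priority 19 → {whiskey:19, uniform:22}
dispatch next → whiskey; now {uniform:22}
update uniform to priority 34 → {uniform:34}
update uniform to priority 13 → {uniform:13}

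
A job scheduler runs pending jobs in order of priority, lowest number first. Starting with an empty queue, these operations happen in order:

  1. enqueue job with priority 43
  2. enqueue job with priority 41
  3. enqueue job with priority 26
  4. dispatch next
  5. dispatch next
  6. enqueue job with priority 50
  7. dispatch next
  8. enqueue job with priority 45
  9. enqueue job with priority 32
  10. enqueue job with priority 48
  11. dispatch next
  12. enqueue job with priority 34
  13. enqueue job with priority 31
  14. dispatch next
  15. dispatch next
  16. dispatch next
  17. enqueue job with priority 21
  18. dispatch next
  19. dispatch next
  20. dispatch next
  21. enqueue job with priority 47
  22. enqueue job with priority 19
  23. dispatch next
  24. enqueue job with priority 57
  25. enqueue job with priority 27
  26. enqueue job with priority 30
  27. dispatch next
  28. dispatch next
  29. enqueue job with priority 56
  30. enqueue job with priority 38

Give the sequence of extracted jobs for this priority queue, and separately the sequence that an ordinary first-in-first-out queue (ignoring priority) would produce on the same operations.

insert 43 → {43}
insert 41 → {41, 43}
insert 26 → {26, 41, 43}
dispatch next → 26; now {41, 43}
dispatch next → 41; now {43}
insert 50 → {43, 50}
dispatch next → 43; now {50}
insert 45 → {45, 50}
insert 32 → {32, 45, 50}
insert 48 → {32, 45, 48, 50}
dispatch next → 32; now {45, 48, 50}
insert 34 → {34, 45, 48, 50}
insert 31 → {31, 34, 45, 48, 50}
dispatch next → 31; now {34, 45, 48, 50}
dispatch next → 34; now {45, 48, 50}
dispatch next → 45; now {48, 50}
insert 21 → {21, 48, 50}
dispatch next → 21; now {48, 50}
dispatch next → 48; now {50}
dispatch next → 50; now {}
insert 47 → {47}
insert 19 → {19, 47}
dispatch next → 19; now {47}
insert 57 → {47, 57}
insert 27 → {27, 47, 57}
insert 30 → {27, 30, 47, 57}
dispatch next → 27; now {30, 47, 57}
dispatch next → 30; now {47, 57}
insert 56 → {47, 56, 57}
insert 38 → {38, 47, 56, 57}

priority queue: 26 → 41 → 43 → 32 → 31 → 34 → 45 → 21 → 48 → 50 → 19 → 27 → 30; FIFO queue: 43 → 41 → 26 → 50 → 45 → 32 → 48 → 34 → 31 → 21 → 47 → 19 → 57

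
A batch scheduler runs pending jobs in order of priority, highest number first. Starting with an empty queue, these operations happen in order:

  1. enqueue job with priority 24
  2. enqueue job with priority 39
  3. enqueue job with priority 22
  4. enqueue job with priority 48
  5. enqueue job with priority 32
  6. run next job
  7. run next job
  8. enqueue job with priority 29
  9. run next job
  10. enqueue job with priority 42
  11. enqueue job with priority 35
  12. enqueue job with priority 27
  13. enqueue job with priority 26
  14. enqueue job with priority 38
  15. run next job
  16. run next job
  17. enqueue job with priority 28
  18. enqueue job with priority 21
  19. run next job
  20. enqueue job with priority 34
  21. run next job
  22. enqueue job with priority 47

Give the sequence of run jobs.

[48, 39, 32, 42, 38, 35, 34]

insert 24 → {24}
insert 39 → {39, 24}
insert 22 → {39, 24, 22}
insert 48 → {48, 39, 24, 22}
insert 32 → {48, 39, 32, 24, 22}
run next job → 48; now {39, 32, 24, 22}
run next job → 39; now {32, 24, 22}
insert 29 → {32, 29, 24, 22}
run next job → 32; now {29, 24, 22}
insert 42 → {42, 29, 24, 22}
insert 35 → {42, 35, 29, 24, 22}
insert 27 → {42, 35, 29, 27, 24, 22}
insert 26 → {42, 35, 29, 27, 26, 24, 22}
insert 38 → {42, 38, 35, 29, 27, 26, 24, 22}
run next job → 42; now {38, 35, 29, 27, 26, 24, 22}
run next job → 38; now {35, 29, 27, 26, 24, 22}
insert 28 → {35, 29, 28, 27, 26, 24, 22}
insert 21 → {35, 29, 28, 27, 26, 24, 22, 21}
run next job → 35; now {29, 28, 27, 26, 24, 22, 21}
insert 34 → {34, 29, 28, 27, 26, 24, 22, 21}
run next job → 34; now {29, 28, 27, 26, 24, 22, 21}
insert 47 → {47, 29, 28, 27, 26, 24, 22, 21}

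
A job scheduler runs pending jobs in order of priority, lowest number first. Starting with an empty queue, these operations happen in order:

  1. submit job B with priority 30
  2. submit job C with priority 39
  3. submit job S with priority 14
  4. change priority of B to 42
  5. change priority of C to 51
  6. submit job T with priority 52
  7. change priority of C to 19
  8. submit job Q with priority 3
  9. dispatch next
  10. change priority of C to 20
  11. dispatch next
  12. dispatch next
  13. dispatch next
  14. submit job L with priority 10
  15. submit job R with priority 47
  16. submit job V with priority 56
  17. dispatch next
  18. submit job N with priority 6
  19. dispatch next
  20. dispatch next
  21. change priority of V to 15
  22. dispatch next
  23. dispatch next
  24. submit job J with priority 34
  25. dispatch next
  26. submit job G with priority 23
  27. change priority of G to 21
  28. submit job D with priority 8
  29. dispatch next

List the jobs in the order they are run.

add B (priority 30) → {B:30}
add C (priority 39) → {B:30, C:39}
add S (priority 14) → {S:14, B:30, C:39}
update B to priority 42 → {S:14, C:39, B:42}
update C to priority 51 → {S:14, B:42, C:51}
add T (priority 52) → {S:14, B:42, C:51, T:52}
update C to priority 19 → {S:14, C:19, B:42, T:52}
add Q (priority 3) → {Q:3, S:14, C:19, B:42, T:52}
dispatch next → Q; now {S:14, C:19, B:42, T:52}
update C to priority 20 → {S:14, C:20, B:42, T:52}
dispatch next → S; now {C:20, B:42, T:52}
dispatch next → C; now {B:42, T:52}
dispatch next → B; now {T:52}
add L (priority 10) → {L:10, T:52}
add R (priority 47) → {L:10, R:47, T:52}
add V (priority 56) → {L:10, R:47, T:52, V:56}
dispatch next → L; now {R:47, T:52, V:56}
add N (priority 6) → {N:6, R:47, T:52, V:56}
dispatch next → N; now {R:47, T:52, V:56}
dispatch next → R; now {T:52, V:56}
update V to priority 15 → {V:15, T:52}
dispatch next → V; now {T:52}
dispatch next → T; now {}
add J (priority 34) → {J:34}
dispatch next → J; now {}
add G (priority 23) → {G:23}
update G to priority 21 → {G:21}
add D (priority 8) → {D:8, G:21}
dispatch next → D; now {G:21}

Q → S → C → B → L → N → R → V → T → J → D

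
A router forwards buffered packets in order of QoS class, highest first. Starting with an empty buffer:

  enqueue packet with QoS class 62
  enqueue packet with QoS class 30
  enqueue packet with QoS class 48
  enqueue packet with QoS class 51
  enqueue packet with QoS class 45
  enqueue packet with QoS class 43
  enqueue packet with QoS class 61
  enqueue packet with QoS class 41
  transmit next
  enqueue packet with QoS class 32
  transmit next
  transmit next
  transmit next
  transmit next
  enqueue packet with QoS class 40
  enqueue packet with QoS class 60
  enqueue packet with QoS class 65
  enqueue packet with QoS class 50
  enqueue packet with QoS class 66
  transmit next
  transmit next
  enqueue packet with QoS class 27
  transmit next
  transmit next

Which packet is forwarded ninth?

50

insert 62 → {62}
insert 30 → {62, 30}
insert 48 → {62, 48, 30}
insert 51 → {62, 51, 48, 30}
insert 45 → {62, 51, 48, 45, 30}
insert 43 → {62, 51, 48, 45, 43, 30}
insert 61 → {62, 61, 51, 48, 45, 43, 30}
insert 41 → {62, 61, 51, 48, 45, 43, 41, 30}
transmit next → 62; now {61, 51, 48, 45, 43, 41, 30}
insert 32 → {61, 51, 48, 45, 43, 41, 32, 30}
transmit next → 61; now {51, 48, 45, 43, 41, 32, 30}
transmit next → 51; now {48, 45, 43, 41, 32, 30}
transmit next → 48; now {45, 43, 41, 32, 30}
transmit next → 45; now {43, 41, 32, 30}
insert 40 → {43, 41, 40, 32, 30}
insert 60 → {60, 43, 41, 40, 32, 30}
insert 65 → {65, 60, 43, 41, 40, 32, 30}
insert 50 → {65, 60, 50, 43, 41, 40, 32, 30}
insert 66 → {66, 65, 60, 50, 43, 41, 40, 32, 30}
transmit next → 66; now {65, 60, 50, 43, 41, 40, 32, 30}
transmit next → 65; now {60, 50, 43, 41, 40, 32, 30}
insert 27 → {60, 50, 43, 41, 40, 32, 30, 27}
transmit next → 60; now {50, 43, 41, 40, 32, 30, 27}
transmit next → 50; now {43, 41, 40, 32, 30, 27}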